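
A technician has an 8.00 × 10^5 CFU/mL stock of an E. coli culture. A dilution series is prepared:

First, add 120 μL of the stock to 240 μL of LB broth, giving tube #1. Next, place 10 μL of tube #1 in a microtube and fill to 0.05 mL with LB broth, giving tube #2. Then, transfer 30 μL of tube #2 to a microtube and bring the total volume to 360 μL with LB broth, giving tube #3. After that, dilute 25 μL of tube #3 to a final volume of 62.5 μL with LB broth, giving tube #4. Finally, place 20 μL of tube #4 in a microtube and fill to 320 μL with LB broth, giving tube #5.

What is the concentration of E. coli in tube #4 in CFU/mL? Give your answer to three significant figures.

Step 1: 120 μL + 240 μL = 360 μL total → factor 360/120 = 3
Step 2: 10 μL brought to 0.05 mL → factor 50/10 = 5
Step 3: 30 μL brought to 360 μL → factor 360/30 = 12
Step 4: 25 μL brought to 62.5 μL → factor 62.5/25 = 2.5
Dilution factor through tube #4 = 3 × 5 × 12 × 2.5 = 450
[tube #4] = 8.00 × 10^5 CFU/mL / 450 = 1.78 × 10^3 CFU/mL

1.78 × 10^3 CFU/mL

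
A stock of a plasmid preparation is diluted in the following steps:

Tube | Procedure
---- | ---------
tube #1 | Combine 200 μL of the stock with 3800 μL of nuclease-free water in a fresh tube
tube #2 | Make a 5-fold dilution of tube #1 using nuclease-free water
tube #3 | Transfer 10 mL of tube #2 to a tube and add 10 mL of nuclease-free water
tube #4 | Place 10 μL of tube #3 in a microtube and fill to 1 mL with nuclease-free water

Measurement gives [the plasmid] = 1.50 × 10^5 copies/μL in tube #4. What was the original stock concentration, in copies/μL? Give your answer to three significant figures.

3.00 × 10^9 copies/μL

Step 1: 200 μL + 3800 μL = 4000 μL total → factor 4000/200 = 20
Step 2: 5-fold → factor 5
Step 3: 10 mL + 10 mL = 20 mL total → factor 20/10 = 2
Step 4: 10 μL brought to 1 mL → factor 1000/10 = 100
Overall dilution factor = 20 × 5 × 2 × 100 = 20000
Stock = 1.50 × 10^5 copies/μL × 20000 = 3.00 × 10^9 copies/μL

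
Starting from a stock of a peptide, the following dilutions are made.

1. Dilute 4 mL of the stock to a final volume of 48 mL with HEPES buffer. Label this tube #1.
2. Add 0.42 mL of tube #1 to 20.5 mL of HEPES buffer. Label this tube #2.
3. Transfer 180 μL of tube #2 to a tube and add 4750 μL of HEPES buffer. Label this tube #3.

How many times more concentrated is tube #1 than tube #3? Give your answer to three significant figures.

1.36 × 10^3

Step 1: 4 mL brought to 48 mL → factor 48/4 = 12
Step 2: 0.42 mL + 20.5 mL = 20.92 mL total → factor 20.92/0.42 = 49.81
Step 3: 180 μL + 4750 μL = 4930 μL total → factor 4930/180 = 27.389
Dilution factor to tube #1 = 12; to tube #3 = 16371
[tube #1]/[tube #3] = (factor to tube #3)/(factor to tube #1) = 16371/12 = 1.36 × 10^3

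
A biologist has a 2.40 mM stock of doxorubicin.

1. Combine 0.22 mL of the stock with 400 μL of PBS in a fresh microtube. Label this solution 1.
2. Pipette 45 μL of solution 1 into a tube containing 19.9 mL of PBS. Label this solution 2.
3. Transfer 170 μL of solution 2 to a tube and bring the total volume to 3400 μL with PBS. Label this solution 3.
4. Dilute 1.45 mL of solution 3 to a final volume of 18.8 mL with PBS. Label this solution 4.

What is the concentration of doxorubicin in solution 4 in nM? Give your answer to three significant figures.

Step 1: 0.22 mL + 400 μL = 0.62 mL total → factor 0.62/0.22 = 2.8182
Step 2: 45 μL + 19.9 mL = 19945 μL total → factor 19945/45 = 443.22
Step 3: 170 μL brought to 3400 μL → factor 3400/170 = 20
Step 4: 1.45 mL brought to 18.8 mL → factor 18.8/1.45 = 12.966
Overall dilution factor = 2.8182 × 443.22 × 20 × 12.966 = 3.239 × 10^5
Final = 2.40 mM / 3.239 × 10^5 = 7.410 × 10^-6 mM = 7.41 nM

7.41 nM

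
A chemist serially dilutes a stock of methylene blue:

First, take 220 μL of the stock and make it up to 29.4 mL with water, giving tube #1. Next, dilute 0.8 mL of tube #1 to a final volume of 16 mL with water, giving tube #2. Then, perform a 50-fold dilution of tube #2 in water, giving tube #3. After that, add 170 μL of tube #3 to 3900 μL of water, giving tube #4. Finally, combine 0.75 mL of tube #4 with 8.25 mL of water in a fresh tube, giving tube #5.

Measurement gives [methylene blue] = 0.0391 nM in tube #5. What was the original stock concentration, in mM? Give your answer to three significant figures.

Step 1: 220 μL brought to 29.4 mL → factor 29400/220 = 133.64
Step 2: 0.8 mL brought to 16 mL → factor 16/0.8 = 20
Step 3: 50-fold → factor 50
Step 4: 170 μL + 3900 μL = 4070 μL total → factor 4070/170 = 23.941
Step 5: 0.75 mL + 8.25 mL = 9 mL total → factor 9/0.75 = 12
Overall dilution factor = 133.64 × 20 × 50 × 23.941 × 12 = 3.8393 × 10^7
Stock = 0.0391 nM × 3.8393 × 10^7 = 1.501 × 10^6 nM = 1.50 mM

1.50 mM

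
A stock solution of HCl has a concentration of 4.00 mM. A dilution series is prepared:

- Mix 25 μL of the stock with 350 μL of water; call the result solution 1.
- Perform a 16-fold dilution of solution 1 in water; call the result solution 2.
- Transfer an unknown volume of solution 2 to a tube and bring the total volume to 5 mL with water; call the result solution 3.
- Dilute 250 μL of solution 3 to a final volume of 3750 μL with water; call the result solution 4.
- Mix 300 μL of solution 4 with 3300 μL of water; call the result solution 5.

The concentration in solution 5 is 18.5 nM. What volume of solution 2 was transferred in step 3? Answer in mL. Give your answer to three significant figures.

Step 1: 25 μL + 350 μL = 375 μL total → factor 375/25 = 15
Step 2: 16-fold → factor 16
Step 3: v brought to 5 mL → factor = 5 mL/v
Step 4: 250 μL brought to 3750 μL → factor 3750/250 = 15
Step 5: 300 μL + 3300 μL = 3600 μL total → factor 3600/300 = 12
Product of known-step factors = 43200
Overall factor = 4.00 mM / (18.5 nM) = 2.1622 × 10^5
Step-3 factor = 2.1622 × 10^5 / 43200 = 5.005
v = 5 mL / 5.005 = 0.999 mL

0.999 mL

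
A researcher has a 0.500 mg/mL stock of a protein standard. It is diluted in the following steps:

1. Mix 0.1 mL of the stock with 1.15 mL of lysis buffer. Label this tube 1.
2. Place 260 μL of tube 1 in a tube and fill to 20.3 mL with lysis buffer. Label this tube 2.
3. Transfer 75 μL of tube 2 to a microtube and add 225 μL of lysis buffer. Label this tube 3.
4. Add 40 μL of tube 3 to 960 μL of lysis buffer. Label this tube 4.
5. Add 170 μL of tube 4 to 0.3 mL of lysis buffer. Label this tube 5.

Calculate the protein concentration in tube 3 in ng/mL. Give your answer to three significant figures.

Step 1: 0.1 mL + 1.15 mL = 1.25 mL total → factor 1.25/0.1 = 12.5
Step 2: 260 μL brought to 20.3 mL → factor 20300/260 = 78.077
Step 3: 75 μL + 225 μL = 300 μL total → factor 300/75 = 4
Dilution factor through tube 3 = 12.5 × 78.077 × 4 = 3903.8
[tube 3] = 0.500 mg/mL / 3903.8 = 0.0001281 mg/mL = 128 ng/mL

128 ng/mL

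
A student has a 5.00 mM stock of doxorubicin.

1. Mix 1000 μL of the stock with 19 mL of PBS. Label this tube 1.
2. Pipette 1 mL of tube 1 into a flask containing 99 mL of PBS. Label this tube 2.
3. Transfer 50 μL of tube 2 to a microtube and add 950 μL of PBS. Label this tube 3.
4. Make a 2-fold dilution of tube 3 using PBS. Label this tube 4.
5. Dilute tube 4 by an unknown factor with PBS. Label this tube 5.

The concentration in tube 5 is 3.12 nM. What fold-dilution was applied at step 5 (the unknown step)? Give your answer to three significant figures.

20.0-fold

Step 1: 1000 μL + 19 mL = 20000 μL total → factor 20000/1000 = 20
Step 2: 1 mL + 99 mL = 100 mL total → factor 100/1 = 100
Step 3: 50 μL + 950 μL = 1000 μL total → factor 1000/50 = 20
Step 4: 2-fold → factor 2
Step 5: unknown factor x
Product of known-step factors = 80000
Overall factor = 5.00 mM / (3.12 nM) = 1.6026 × 10^6
x = 1.6026 × 10^6 / 80000 = 20.0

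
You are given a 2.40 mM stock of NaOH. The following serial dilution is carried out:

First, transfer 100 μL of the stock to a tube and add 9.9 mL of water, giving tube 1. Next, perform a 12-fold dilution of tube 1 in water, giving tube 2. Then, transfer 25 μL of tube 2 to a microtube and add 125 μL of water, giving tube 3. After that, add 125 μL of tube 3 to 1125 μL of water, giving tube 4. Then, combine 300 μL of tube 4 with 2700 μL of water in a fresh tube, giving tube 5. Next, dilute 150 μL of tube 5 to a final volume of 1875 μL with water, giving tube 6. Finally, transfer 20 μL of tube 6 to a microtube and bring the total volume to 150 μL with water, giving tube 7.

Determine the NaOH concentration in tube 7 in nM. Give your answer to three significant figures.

0.0356 nM

Step 1: 100 μL + 9.9 mL = 10000 μL total → factor 10000/100 = 100
Step 2: 12-fold → factor 12
Step 3: 25 μL + 125 μL = 150 μL total → factor 150/25 = 6
Step 4: 125 μL + 1125 μL = 1250 μL total → factor 1250/125 = 10
Step 5: 300 μL + 2700 μL = 3000 μL total → factor 3000/300 = 10
Step 6: 150 μL brought to 1875 μL → factor 1875/150 = 12.5
Step 7: 20 μL brought to 150 μL → factor 150/20 = 7.5
Overall dilution factor = 100 × 12 × 6 × 10 × 10 × 12.5 × 7.5 = 6.75 × 10^7
Final = 2.40 mM / 6.75 × 10^7 = 3.556 × 10^-8 mM = 0.0356 nM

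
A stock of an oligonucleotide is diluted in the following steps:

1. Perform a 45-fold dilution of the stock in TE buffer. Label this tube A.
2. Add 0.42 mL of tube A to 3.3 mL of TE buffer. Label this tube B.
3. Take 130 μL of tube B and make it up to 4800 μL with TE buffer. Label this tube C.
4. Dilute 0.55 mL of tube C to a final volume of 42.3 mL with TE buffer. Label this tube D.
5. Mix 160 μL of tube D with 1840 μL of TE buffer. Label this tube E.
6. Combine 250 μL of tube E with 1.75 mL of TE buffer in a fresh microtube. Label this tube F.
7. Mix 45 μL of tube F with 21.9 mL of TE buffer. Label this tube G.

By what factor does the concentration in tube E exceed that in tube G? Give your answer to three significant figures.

Step 1: 45-fold → factor 45
Step 2: 0.42 mL + 3.3 mL = 3.72 mL total → factor 3.72/0.42 = 8.8571
Step 3: 130 μL brought to 4800 μL → factor 4800/130 = 36.923
Step 4: 0.55 mL brought to 42.3 mL → factor 42.3/0.55 = 76.909
Step 5: 160 μL + 1840 μL = 2000 μL total → factor 2000/160 = 12.5
Step 6: 250 μL + 1.75 mL = 2000 μL total → factor 2000/250 = 8
Step 7: 45 μL + 21.9 mL = 21945 μL total → factor 21945/45 = 487.67
Dilution factor to tube E = 1.4148 × 10^7; to tube G = 5.5196 × 10^10
[tube E]/[tube G] = (factor to tube G)/(factor to tube E) = 5.5196 × 10^10/1.4148 × 10^7 = 3.90 × 10^3

3.90 × 10^3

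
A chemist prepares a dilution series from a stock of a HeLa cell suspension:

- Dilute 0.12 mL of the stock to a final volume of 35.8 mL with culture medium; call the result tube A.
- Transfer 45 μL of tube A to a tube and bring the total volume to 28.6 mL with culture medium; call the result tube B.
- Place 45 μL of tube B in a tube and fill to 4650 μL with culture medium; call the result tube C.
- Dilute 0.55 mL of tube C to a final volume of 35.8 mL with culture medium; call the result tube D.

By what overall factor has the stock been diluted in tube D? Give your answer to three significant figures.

1.28 × 10^9

Step 1: 0.12 mL brought to 35.8 mL → factor 35.8/0.12 = 298.33
Step 2: 45 μL brought to 28.6 mL → factor 28600/45 = 635.56
Step 3: 45 μL brought to 4650 μL → factor 4650/45 = 103.33
Step 4: 0.55 mL brought to 35.8 mL → factor 35.8/0.55 = 65.091
Overall dilution factor = 298.33 × 635.56 × 103.33 × 65.091 = 1.2753 × 10^9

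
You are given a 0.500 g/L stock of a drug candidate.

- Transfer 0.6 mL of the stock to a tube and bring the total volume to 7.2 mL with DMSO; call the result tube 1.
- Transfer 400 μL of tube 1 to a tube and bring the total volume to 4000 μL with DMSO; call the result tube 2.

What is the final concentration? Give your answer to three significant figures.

Step 1: 0.6 mL brought to 7.2 mL → factor 7.2/0.6 = 12
Step 2: 400 μL brought to 4000 μL → factor 4000/400 = 10
Overall dilution factor = 12 × 10 = 120
Final = 0.500 g/L / 120 = 0.00417 g/L

0.00417 g/L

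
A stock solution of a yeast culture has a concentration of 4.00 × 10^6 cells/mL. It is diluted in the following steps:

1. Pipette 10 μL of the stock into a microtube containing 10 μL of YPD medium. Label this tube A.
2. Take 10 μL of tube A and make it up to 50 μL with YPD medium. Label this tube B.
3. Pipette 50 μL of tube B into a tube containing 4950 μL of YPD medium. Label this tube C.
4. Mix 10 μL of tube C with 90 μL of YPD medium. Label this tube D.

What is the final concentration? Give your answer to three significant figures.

Step 1: 10 μL + 10 μL = 20 μL total → factor 20/10 = 2
Step 2: 10 μL brought to 50 μL → factor 50/10 = 5
Step 3: 50 μL + 4950 μL = 5000 μL total → factor 5000/50 = 100
Step 4: 10 μL + 90 μL = 100 μL total → factor 100/10 = 10
Overall dilution factor = 2 × 5 × 100 × 10 = 10000
Final = 4.00 × 10^6 cells/mL / 10000 = 400 cells/mL

400 cells/mL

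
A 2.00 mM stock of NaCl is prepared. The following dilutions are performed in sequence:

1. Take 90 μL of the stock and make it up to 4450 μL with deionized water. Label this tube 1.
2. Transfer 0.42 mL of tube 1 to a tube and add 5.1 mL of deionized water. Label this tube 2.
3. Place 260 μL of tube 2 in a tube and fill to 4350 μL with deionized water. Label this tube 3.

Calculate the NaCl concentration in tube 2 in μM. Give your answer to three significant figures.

Step 1: 90 μL brought to 4450 μL → factor 4450/90 = 49.444
Step 2: 0.42 mL + 5.1 mL = 5.52 mL total → factor 5.52/0.42 = 13.143
Dilution factor through tube 2 = 49.444 × 13.143 = 649.84
[tube 2] = 2.00 mM / 649.84 = 0.003078 mM = 3.08 μM

3.08 μM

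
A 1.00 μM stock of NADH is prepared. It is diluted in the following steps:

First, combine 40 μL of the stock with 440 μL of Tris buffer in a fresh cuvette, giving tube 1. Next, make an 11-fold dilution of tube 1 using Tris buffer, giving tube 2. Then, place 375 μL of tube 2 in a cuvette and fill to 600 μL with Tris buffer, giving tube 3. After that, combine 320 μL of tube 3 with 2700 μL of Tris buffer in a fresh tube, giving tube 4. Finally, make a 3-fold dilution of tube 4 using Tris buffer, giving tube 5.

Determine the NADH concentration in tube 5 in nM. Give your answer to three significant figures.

0.167 nM

Step 1: 40 μL + 440 μL = 480 μL total → factor 480/40 = 12
Step 2: 11-fold → factor 11
Step 3: 375 μL brought to 600 μL → factor 600/375 = 1.6
Step 4: 320 μL + 2700 μL = 3020 μL total → factor 3020/320 = 9.4375
Step 5: 3-fold → factor 3
Overall dilution factor = 12 × 11 × 1.6 × 9.4375 × 3 = 5979.6
Final = 1.00 μM / 5979.6 = 0.0001672 μM = 0.167 nM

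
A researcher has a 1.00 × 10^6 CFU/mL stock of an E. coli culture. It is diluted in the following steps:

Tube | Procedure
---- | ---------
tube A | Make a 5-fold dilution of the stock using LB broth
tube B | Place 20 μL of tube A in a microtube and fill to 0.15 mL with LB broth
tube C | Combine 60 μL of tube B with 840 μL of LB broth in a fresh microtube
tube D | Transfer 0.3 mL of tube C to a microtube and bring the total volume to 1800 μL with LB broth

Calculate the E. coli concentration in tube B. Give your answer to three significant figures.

2.67 × 10^4 CFU/mL

Step 1: 5-fold → factor 5
Step 2: 20 μL brought to 0.15 mL → factor 150/20 = 7.5
Dilution factor through tube B = 5 × 7.5 = 37.5
[tube B] = 1.00 × 10^6 CFU/mL / 37.5 = 2.67 × 10^4 CFU/mL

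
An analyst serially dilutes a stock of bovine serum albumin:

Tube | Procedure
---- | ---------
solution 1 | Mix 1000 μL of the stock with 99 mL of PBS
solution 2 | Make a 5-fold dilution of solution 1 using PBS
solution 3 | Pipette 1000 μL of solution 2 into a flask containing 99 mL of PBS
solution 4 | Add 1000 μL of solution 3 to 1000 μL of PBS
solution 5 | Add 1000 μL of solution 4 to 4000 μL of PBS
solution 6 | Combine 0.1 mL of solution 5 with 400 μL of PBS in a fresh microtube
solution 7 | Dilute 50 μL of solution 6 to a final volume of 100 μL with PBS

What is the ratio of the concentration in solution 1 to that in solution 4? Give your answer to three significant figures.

Step 1: 1000 μL + 99 mL = 1 × 10^5 μL total → factor 1 × 10^5/1000 = 100
Step 2: 5-fold → factor 5
Step 3: 1000 μL + 99 mL = 1 × 10^5 μL total → factor 1 × 10^5/1000 = 100
Step 4: 1000 μL + 1000 μL = 2000 μL total → factor 2000/1000 = 2
Dilution factor to solution 1 = 100; to solution 4 = 1 × 10^5
[solution 1]/[solution 4] = (factor to solution 4)/(factor to solution 1) = 1 × 10^5/100 = 1.00 × 10^3

1.00 × 10^3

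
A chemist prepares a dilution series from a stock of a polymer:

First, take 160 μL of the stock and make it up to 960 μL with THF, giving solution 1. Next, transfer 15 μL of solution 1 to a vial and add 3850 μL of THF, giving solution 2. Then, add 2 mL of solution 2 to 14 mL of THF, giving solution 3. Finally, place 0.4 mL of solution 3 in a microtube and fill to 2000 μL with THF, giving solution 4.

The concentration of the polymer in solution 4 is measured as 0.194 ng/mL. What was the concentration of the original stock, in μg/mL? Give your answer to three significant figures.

12.0 μg/mL

Step 1: 160 μL brought to 960 μL → factor 960/160 = 6
Step 2: 15 μL + 3850 μL = 3865 μL total → factor 3865/15 = 257.67
Step 3: 2 mL + 14 mL = 16 mL total → factor 16/2 = 8
Step 4: 0.4 mL brought to 2000 μL → factor 2/0.4 = 5
Overall dilution factor = 6 × 257.67 × 8 × 5 = 61840
Stock = 0.194 ng/mL × 61840 = 1.200 × 10^4 ng/mL = 12.0 μg/mL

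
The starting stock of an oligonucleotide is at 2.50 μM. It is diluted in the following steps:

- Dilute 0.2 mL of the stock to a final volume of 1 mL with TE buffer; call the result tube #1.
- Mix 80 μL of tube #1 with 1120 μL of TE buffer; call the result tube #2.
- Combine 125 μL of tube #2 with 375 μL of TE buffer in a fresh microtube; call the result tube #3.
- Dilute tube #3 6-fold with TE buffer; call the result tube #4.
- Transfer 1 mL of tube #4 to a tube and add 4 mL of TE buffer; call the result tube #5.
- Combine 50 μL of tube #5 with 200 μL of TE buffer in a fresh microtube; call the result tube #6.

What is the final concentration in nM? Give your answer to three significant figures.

Step 1: 0.2 mL brought to 1 mL → factor 1/0.2 = 5
Step 2: 80 μL + 1120 μL = 1200 μL total → factor 1200/80 = 15
Step 3: 125 μL + 375 μL = 500 μL total → factor 500/125 = 4
Step 4: 6-fold → factor 6
Step 5: 1 mL + 4 mL = 5 mL total → factor 5/1 = 5
Step 6: 50 μL + 200 μL = 250 μL total → factor 250/50 = 5
Overall dilution factor = 5 × 15 × 4 × 6 × 5 × 5 = 45000
Final = 2.50 μM / 45000 = 5.556 × 10^-5 μM = 0.0556 nM

0.0556 nM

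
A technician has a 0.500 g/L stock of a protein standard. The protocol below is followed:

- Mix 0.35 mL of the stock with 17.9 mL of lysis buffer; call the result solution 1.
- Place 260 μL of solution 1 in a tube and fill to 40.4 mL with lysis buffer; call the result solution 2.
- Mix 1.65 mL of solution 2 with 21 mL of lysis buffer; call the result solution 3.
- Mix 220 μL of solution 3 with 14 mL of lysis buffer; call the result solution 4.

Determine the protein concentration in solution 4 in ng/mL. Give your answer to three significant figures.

0.0696 ng/mL

Step 1: 0.35 mL + 17.9 mL = 18.25 mL total → factor 18.25/0.35 = 52.143
Step 2: 260 μL brought to 40.4 mL → factor 40400/260 = 155.38
Step 3: 1.65 mL + 21 mL = 22.65 mL total → factor 22.65/1.65 = 13.727
Step 4: 220 μL + 14 mL = 14220 μL total → factor 14220/220 = 64.636
Overall dilution factor = 52.143 × 155.38 × 13.727 × 64.636 = 7.1889 × 10^6
Final = 0.500 g/L / 7.1889 × 10^6 = 6.955 × 10^-8 g/L = 0.0696 ng/mL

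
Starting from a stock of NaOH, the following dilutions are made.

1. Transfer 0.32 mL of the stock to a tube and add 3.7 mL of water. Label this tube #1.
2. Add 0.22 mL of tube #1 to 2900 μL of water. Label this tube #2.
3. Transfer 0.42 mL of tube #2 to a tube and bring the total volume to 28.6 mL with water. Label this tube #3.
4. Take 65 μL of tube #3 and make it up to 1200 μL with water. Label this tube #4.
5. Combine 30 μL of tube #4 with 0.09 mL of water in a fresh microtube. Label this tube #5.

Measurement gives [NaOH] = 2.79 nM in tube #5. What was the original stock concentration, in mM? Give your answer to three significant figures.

Step 1: 0.32 mL + 3.7 mL = 4.02 mL total → factor 4.02/0.32 = 12.562
Step 2: 0.22 mL + 2900 μL = 3.12 mL total → factor 3.12/0.22 = 14.182
Step 3: 0.42 mL brought to 28.6 mL → factor 28.6/0.42 = 68.095
Step 4: 65 μL brought to 1200 μL → factor 1200/65 = 18.462
Step 5: 30 μL + 0.09 mL = 120 μL total → factor 120/30 = 4
Overall dilution factor = 12.562 × 14.182 × 68.095 × 18.462 × 4 = 8.9589 × 10^5
Stock = 2.79 nM × 8.9589 × 10^5 = 2.500 × 10^6 nM = 2.50 mM

2.50 mM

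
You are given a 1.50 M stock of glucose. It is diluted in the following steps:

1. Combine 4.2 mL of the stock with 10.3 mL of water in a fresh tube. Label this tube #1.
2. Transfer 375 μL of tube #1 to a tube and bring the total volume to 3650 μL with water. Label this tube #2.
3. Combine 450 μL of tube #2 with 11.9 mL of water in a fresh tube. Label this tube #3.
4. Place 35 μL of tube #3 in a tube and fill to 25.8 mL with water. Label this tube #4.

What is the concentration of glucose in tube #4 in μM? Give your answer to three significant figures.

Step 1: 4.2 mL + 10.3 mL = 14.5 mL total → factor 14.5/4.2 = 3.4524
Step 2: 375 μL brought to 3650 μL → factor 3650/375 = 9.7333
Step 3: 450 μL + 11.9 mL = 12350 μL total → factor 12350/450 = 27.444
Step 4: 35 μL brought to 25.8 mL → factor 25800/35 = 737.14
Dilution factor through tube #4 = 3.4524 × 9.7333 × 27.444 × 737.14 = 6.7981 × 10^5
[tube #4] = 1.50 M / 6.7981 × 10^5 = 2.207 × 10^-6 M = 2.21 μM

2.21 μM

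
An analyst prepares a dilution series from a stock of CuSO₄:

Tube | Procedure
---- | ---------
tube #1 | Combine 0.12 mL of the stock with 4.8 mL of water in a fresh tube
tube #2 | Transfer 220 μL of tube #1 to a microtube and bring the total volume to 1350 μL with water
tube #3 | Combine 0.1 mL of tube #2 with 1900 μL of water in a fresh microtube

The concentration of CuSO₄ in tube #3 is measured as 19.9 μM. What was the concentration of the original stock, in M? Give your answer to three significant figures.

Step 1: 0.12 mL + 4.8 mL = 4.92 mL total → factor 4.92/0.12 = 41
Step 2: 220 μL brought to 1350 μL → factor 1350/220 = 6.1364
Step 3: 0.1 mL + 1900 μL = 2 mL total → factor 2/0.1 = 20
Overall dilution factor = 41 × 6.1364 × 20 = 5031.8
Stock = 19.9 μM × 5031.8 = 1.001 × 10^5 μM = 0.100 M

0.100 M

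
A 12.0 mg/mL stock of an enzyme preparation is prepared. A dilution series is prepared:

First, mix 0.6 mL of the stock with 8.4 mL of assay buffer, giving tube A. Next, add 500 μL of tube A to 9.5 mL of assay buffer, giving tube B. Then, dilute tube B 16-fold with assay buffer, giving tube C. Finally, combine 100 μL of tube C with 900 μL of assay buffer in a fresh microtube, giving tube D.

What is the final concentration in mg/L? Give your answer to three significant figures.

Step 1: 0.6 mL + 8.4 mL = 9 mL total → factor 9/0.6 = 15
Step 2: 500 μL + 9.5 mL = 10000 μL total → factor 10000/500 = 20
Step 3: 16-fold → factor 16
Step 4: 100 μL + 900 μL = 1000 μL total → factor 1000/100 = 10
Overall dilution factor = 15 × 20 × 16 × 10 = 48000
Final = 12.0 mg/mL / 48000 = 0.0002500 mg/mL = 0.250 mg/L

0.250 mg/L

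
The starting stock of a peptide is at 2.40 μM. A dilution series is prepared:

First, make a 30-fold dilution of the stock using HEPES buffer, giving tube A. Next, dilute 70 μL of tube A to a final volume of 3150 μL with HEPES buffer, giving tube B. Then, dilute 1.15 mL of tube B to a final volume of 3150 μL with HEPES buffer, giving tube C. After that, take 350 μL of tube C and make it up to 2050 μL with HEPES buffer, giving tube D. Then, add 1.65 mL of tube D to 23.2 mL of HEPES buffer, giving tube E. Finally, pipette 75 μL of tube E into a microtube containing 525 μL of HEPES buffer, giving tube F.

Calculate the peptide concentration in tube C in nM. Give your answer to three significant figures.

0.649 nM

Step 1: 30-fold → factor 30
Step 2: 70 μL brought to 3150 μL → factor 3150/70 = 45
Step 3: 1.15 mL brought to 3150 μL → factor 3.15/1.15 = 2.7391
Dilution factor through tube C = 30 × 45 × 2.7391 = 3697.8
[tube C] = 2.40 μM / 3697.8 = 0.0006490 μM = 0.649 nM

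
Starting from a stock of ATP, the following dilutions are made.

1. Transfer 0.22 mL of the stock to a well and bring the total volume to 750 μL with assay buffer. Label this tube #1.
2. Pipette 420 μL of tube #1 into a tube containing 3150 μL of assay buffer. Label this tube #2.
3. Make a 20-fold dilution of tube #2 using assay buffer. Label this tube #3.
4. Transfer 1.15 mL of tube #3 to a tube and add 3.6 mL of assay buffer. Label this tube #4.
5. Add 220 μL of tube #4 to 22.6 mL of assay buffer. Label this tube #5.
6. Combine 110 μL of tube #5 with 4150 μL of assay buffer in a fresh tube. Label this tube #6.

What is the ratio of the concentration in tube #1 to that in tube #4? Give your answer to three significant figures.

702

Step 1: 0.22 mL brought to 750 μL → factor 0.75/0.22 = 3.4091
Step 2: 420 μL + 3150 μL = 3570 μL total → factor 3570/420 = 8.5
Step 3: 20-fold → factor 20
Step 4: 1.15 mL + 3.6 mL = 4.75 mL total → factor 4.75/1.15 = 4.1304
Dilution factor to tube #1 = 3.4091; to tube #4 = 2393.8
[tube #1]/[tube #4] = (factor to tube #4)/(factor to tube #1) = 2393.8/3.4091 = 702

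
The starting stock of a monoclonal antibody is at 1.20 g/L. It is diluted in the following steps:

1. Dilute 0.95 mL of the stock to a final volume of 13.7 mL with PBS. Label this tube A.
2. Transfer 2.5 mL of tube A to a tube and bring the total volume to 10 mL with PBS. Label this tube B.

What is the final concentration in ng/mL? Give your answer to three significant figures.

Step 1: 0.95 mL brought to 13.7 mL → factor 13.7/0.95 = 14.421
Step 2: 2.5 mL brought to 10 mL → factor 10/2.5 = 4
Overall dilution factor = 14.421 × 4 = 57.684
Final = 1.20 g/L / 57.684 = 0.02080 g/L = 2.08 × 10^4 ng/mL

2.08 × 10^4 ng/mL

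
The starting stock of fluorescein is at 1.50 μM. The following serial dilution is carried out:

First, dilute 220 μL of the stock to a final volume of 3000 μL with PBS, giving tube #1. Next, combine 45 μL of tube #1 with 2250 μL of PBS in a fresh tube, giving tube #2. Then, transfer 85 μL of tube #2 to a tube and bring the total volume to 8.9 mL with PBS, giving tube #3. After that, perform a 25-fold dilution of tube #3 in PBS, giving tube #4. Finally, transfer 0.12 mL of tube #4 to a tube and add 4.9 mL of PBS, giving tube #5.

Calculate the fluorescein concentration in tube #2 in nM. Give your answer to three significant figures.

2.16 nM

Step 1: 220 μL brought to 3000 μL → factor 3000/220 = 13.636
Step 2: 45 μL + 2250 μL = 2295 μL total → factor 2295/45 = 51
Dilution factor through tube #2 = 13.636 × 51 = 695.45
[tube #2] = 1.50 μM / 695.45 = 0.002157 μM = 2.16 nM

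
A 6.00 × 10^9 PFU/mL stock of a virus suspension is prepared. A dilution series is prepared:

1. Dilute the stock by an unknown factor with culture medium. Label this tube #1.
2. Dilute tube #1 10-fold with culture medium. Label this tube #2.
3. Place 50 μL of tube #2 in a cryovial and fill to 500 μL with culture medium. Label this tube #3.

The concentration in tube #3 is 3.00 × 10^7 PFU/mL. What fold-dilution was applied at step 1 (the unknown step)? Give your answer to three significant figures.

2.00-fold

Step 1: unknown factor x
Step 2: 10-fold → factor 10
Step 3: 50 μL brought to 500 μL → factor 500/50 = 10
Product of known-step factors = 100
Overall factor = 6.00 × 10^9 PFU/mL / (3.00 × 10^7 PFU/mL) = 200
x = 200 / 100 = 2.00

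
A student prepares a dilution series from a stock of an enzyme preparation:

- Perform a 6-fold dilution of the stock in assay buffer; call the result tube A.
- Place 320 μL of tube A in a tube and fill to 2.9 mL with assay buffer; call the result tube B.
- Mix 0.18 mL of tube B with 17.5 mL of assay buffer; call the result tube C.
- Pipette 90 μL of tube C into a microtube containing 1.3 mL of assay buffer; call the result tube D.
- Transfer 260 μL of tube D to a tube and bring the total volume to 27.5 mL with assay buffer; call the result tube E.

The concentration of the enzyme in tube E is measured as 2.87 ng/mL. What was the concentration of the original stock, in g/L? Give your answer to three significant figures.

Step 1: 6-fold → factor 6
Step 2: 320 μL brought to 2.9 mL → factor 2900/320 = 9.0625
Step 3: 0.18 mL + 17.5 mL = 17.68 mL total → factor 17.68/0.18 = 98.222
Step 4: 90 μL + 1.3 mL = 1390 μL total → factor 1390/90 = 15.444
Step 5: 260 μL brought to 27.5 mL → factor 27500/260 = 105.77
Overall dilution factor = 6 × 9.0625 × 98.222 × 15.444 × 105.77 = 8.7245 × 10^6
Stock = 2.87 ng/mL × 8.7245 × 10^6 = 2.504 × 10^7 ng/mL = 25.0 g/L

25.0 g/L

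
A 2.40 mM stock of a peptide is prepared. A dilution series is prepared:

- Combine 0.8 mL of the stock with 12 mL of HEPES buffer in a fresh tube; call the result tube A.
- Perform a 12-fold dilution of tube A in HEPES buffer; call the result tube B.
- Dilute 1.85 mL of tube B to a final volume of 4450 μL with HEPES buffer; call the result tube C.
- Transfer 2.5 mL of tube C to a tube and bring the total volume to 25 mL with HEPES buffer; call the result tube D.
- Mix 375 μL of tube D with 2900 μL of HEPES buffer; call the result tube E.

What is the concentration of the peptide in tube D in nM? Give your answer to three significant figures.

520 nM

Step 1: 0.8 mL + 12 mL = 12.8 mL total → factor 12.8/0.8 = 16
Step 2: 12-fold → factor 12
Step 3: 1.85 mL brought to 4450 μL → factor 4.45/1.85 = 2.4054
Step 4: 2.5 mL brought to 25 mL → factor 25/2.5 = 10
Dilution factor through tube D = 16 × 12 × 2.4054 × 10 = 4618.4
[tube D] = 2.40 mM / 4618.4 = 0.0005197 mM = 520 nM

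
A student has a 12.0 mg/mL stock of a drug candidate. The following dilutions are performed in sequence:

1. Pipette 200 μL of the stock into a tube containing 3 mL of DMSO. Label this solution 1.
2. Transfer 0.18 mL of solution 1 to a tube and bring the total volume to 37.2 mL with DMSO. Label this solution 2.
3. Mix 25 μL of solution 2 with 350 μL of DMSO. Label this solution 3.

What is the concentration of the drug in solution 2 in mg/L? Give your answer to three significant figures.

3.63 mg/L

Step 1: 200 μL + 3 mL = 3200 μL total → factor 3200/200 = 16
Step 2: 0.18 mL brought to 37.2 mL → factor 37.2/0.18 = 206.67
Dilution factor through solution 2 = 16 × 206.67 = 3306.7
[solution 2] = 12.0 mg/mL / 3306.7 = 0.003629 mg/mL = 3.63 mg/L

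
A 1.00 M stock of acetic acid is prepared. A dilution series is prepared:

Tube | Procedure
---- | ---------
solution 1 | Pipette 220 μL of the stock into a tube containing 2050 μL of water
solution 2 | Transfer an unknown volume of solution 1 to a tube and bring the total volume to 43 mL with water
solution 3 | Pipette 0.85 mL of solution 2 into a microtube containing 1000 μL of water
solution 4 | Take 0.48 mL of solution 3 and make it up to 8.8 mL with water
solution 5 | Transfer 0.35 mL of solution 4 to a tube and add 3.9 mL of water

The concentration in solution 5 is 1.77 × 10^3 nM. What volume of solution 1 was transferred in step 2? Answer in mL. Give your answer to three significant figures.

Step 1: 220 μL + 2050 μL = 2270 μL total → factor 2270/220 = 10.318
Step 2: v brought to 43 mL → factor = 43 mL/v
Step 3: 0.85 mL + 1000 μL = 1.85 mL total → factor 1.85/0.85 = 2.1765
Step 4: 0.48 mL brought to 8.8 mL → factor 8.8/0.48 = 18.333
Step 5: 0.35 mL + 3.9 mL = 4.25 mL total → factor 4.25/0.35 = 12.143
Product of known-step factors = 4999.4
Overall factor = 1.00 M / (1.77 × 10^3 nM) = 5.6497 × 10^5
Step-2 factor = 5.6497 × 10^5 / 4999.4 = 113.01
v = 43 mL / 113.01 = 0.381 mL

0.381 mL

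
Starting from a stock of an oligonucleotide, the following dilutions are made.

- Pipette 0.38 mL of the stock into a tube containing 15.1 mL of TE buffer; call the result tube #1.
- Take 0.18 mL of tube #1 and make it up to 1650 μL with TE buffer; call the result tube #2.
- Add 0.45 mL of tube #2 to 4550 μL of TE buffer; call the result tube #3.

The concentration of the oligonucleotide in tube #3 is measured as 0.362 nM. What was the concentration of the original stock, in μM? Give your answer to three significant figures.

Step 1: 0.38 mL + 15.1 mL = 15.48 mL total → factor 15.48/0.38 = 40.737
Step 2: 0.18 mL brought to 1650 μL → factor 1.65/0.18 = 9.1667
Step 3: 0.45 mL + 4550 μL = 5 mL total → factor 5/0.45 = 11.111
Overall dilution factor = 40.737 × 9.1667 × 11.111 = 4149.1
Stock = 0.362 nM × 4149.1 = 1502 nM = 1.50 μM

1.50 μM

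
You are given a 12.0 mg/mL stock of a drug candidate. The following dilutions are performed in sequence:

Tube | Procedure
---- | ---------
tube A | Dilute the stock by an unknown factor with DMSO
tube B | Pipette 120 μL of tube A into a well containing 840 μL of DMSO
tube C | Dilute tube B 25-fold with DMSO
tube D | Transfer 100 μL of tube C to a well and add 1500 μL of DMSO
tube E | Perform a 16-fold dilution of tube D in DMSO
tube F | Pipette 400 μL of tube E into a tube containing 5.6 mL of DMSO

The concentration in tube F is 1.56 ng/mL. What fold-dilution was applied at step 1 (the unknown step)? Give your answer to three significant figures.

10.0-fold

Step 1: unknown factor x
Step 2: 120 μL + 840 μL = 960 μL total → factor 960/120 = 8
Step 3: 25-fold → factor 25
Step 4: 100 μL + 1500 μL = 1600 μL total → factor 1600/100 = 16
Step 5: 16-fold → factor 16
Step 6: 400 μL + 5.6 mL = 6000 μL total → factor 6000/400 = 15
Product of known-step factors = 7.68 × 10^5
Overall factor = 12.0 mg/mL / (1.56 ng/mL) = 7.6923 × 10^6
x = 7.6923 × 10^6 / 7.68 × 10^5 = 10.0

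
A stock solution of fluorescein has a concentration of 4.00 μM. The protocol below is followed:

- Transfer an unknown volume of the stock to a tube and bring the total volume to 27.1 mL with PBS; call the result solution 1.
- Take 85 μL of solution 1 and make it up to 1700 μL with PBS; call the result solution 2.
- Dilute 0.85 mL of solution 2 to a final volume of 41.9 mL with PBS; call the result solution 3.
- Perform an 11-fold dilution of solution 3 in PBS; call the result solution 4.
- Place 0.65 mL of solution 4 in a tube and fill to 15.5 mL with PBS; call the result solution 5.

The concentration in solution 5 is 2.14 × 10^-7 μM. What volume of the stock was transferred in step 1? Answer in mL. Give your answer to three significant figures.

Step 1: v brought to 27.1 mL → factor = 27.1 mL/v
Step 2: 85 μL brought to 1700 μL → factor 1700/85 = 20
Step 3: 0.85 mL brought to 41.9 mL → factor 41.9/0.85 = 49.294
Step 4: 11-fold → factor 11
Step 5: 0.65 mL brought to 15.5 mL → factor 15.5/0.65 = 23.846
Product of known-step factors = 2.586 × 10^5
Overall factor = 4.00 μM / (2.14 × 10^-7 μM) = 1.8692 × 10^7
Step-1 factor = 1.8692 × 10^7 / 2.586 × 10^5 = 72.279
v = 27.1 mL / 72.279 = 0.375 mL

0.375 mL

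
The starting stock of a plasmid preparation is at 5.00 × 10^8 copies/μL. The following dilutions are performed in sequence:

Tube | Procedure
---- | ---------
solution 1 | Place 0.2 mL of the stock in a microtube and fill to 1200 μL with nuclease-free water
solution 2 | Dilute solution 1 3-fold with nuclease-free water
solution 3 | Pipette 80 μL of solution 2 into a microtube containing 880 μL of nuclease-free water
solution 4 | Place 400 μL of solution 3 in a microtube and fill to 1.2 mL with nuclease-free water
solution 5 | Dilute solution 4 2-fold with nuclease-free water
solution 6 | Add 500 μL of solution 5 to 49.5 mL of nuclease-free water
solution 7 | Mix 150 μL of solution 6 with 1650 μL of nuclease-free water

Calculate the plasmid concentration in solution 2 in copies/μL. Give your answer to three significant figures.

Step 1: 0.2 mL brought to 1200 μL → factor 1.2/0.2 = 6
Step 2: 3-fold → factor 3
Dilution factor through solution 2 = 6 × 3 = 18
[solution 2] = 5.00 × 10^8 copies/μL / 18 = 2.78 × 10^7 copies/μL

2.78 × 10^7 copies/μL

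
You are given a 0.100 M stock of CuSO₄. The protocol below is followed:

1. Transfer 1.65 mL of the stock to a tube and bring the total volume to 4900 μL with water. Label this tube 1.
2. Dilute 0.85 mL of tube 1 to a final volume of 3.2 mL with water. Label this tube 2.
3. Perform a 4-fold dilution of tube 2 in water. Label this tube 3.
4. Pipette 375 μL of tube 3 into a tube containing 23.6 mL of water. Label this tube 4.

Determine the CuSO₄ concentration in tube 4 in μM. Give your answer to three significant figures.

35.0 μM

Step 1: 1.65 mL brought to 4900 μL → factor 4.9/1.65 = 2.9697
Step 2: 0.85 mL brought to 3.2 mL → factor 3.2/0.85 = 3.7647
Step 3: 4-fold → factor 4
Step 4: 375 μL + 23.6 mL = 23975 μL total → factor 23975/375 = 63.933
Overall dilution factor = 2.9697 × 3.7647 × 4 × 63.933 = 2859.1
Final = 0.100 M / 2859.1 = 3.498 × 10^-5 M = 35.0 μM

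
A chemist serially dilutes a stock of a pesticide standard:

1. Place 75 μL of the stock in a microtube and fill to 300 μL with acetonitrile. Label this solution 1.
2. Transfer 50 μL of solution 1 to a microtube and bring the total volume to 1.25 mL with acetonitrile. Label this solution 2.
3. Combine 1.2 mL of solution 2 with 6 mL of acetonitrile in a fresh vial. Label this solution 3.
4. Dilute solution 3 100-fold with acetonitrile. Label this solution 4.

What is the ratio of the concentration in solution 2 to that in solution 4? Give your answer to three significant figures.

600

Step 1: 75 μL brought to 300 μL → factor 300/75 = 4
Step 2: 50 μL brought to 1.25 mL → factor 1250/50 = 25
Step 3: 1.2 mL + 6 mL = 7.2 mL total → factor 7.2/1.2 = 6
Step 4: 100-fold → factor 100
Dilution factor to solution 2 = 100; to solution 4 = 60000
[solution 2]/[solution 4] = (factor to solution 4)/(factor to solution 2) = 60000/100 = 600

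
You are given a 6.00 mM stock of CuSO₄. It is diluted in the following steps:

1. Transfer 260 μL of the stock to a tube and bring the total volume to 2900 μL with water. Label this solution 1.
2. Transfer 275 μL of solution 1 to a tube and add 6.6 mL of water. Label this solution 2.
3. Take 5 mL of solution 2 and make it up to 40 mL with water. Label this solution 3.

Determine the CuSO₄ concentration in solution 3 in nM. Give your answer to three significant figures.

Step 1: 260 μL brought to 2900 μL → factor 2900/260 = 11.154
Step 2: 275 μL + 6.6 mL = 6875 μL total → factor 6875/275 = 25
Step 3: 5 mL brought to 40 mL → factor 40/5 = 8
Overall dilution factor = 11.154 × 25 × 8 = 2230.8
Final = 6.00 mM / 2230.8 = 0.002690 mM = 2.69 × 10^3 nM

2.69 × 10^3 nM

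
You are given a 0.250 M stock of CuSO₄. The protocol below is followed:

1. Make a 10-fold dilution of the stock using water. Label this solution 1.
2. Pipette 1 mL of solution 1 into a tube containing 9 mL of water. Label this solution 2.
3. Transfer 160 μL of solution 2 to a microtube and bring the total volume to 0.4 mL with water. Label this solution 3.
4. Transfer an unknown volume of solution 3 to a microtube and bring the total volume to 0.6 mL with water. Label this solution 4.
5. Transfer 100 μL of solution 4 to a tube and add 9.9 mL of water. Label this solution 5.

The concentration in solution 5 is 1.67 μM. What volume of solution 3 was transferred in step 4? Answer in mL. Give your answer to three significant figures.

0.100 mL

Step 1: 10-fold → factor 10
Step 2: 1 mL + 9 mL = 10 mL total → factor 10/1 = 10
Step 3: 160 μL brought to 0.4 mL → factor 400/160 = 2.5
Step 4: v brought to 0.6 mL → factor = 0.6 mL/v
Step 5: 100 μL + 9.9 mL = 10000 μL total → factor 10000/100 = 100
Product of known-step factors = 25000
Overall factor = 0.250 M / (1.67 μM) = 1.497 × 10^5
Step-4 factor = 1.497 × 10^5 / 25000 = 5.988
v = 0.6 mL / 5.988 = 0.100 mL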